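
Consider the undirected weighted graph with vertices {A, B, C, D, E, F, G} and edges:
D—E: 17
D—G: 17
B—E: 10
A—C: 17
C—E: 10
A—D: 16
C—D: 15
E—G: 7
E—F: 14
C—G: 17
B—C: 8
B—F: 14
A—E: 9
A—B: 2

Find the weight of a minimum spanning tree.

Kruskal: consider edges lightest-first.
A—B (2): add. Components now {A,B} {C} {D} {E} {F} {G}
E—G (7): add. Components now {A,B} {C} {D} {E,G} {F}
B—C (8): add. Components now {A,B,C} {D} {E,G} {F}
A—E (9): add. Components now {A,B,C,E,G} {D} {F}
B—E (10): skip — B and E already connected.
C—E (10): skip — C and E already connected.
B—F (14): add. Components now {A,B,C,E,F,G} {D}
E—F (14): skip — E and F already connected.
C—D (15): add. Components now {A,B,C,D,E,F,G}
MST edges: A—B, E—G, B—C, A—E, B—F, C—D; total weight 2+7+8+9+14+15 = 55.

55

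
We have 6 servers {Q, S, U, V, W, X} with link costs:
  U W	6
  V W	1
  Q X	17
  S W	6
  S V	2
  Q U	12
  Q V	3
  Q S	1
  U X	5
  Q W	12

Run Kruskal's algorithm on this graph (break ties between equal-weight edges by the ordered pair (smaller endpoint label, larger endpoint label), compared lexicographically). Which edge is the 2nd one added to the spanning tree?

Kruskal: consider edges lightest-first.
Q S (1): add. Components now {Q,S} {W} {V} {X} {U}
V W (1): add. Components now {Q,S} {V,W} {X} {U}
S V (2): add. Components now {Q,S,V,W} {X} {U}
Q V (3): skip — V and Q already connected.
U X (5): add. Components now {Q,S,V,W} {U,X}
S W (6): skip — S and W already connected.
U W (6): add. Components now {Q,S,U,V,W,X}
The 2nd edge added is V W.

V-W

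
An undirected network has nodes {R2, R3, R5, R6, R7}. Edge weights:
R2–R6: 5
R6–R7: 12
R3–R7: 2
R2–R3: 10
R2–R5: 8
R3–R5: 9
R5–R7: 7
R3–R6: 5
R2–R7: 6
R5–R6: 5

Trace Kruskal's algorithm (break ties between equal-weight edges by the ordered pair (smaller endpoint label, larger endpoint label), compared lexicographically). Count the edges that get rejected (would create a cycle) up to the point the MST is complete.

Kruskal's algorithm — process edges by increasing weight (ties by edge label):
R3–R7 (2): add — endpoints in different components.
R2–R6 (5): add — endpoints in different components.
R3–R6 (5): add — endpoints in different components.
R5–R6 (5): add — endpoints in different components.
Edges rejected before the tree was complete: 0.

0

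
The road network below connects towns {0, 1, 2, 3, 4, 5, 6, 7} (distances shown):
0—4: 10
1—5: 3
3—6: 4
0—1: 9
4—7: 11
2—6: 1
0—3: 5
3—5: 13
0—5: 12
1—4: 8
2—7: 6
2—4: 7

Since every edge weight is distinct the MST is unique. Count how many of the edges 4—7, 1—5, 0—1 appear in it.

1

Kruskal's algorithm — process edges by increasing weight (ties by edge label):
2—6 (1): add — endpoints in different components.
1—5 (3): add — endpoints in different components.
3—6 (4): add — endpoints in different components.
0—3 (5): add — endpoints in different components.
2—7 (6): add — endpoints in different components.
2—4 (7): add — endpoints in different components.
1—4 (8): add — endpoints in different components.
MST edge set: {2—6, 1—5, 3—6, 0—3, 2—7, 2—4, 1—4}.
Of the listed edges, {1—5} are in the MST → 1.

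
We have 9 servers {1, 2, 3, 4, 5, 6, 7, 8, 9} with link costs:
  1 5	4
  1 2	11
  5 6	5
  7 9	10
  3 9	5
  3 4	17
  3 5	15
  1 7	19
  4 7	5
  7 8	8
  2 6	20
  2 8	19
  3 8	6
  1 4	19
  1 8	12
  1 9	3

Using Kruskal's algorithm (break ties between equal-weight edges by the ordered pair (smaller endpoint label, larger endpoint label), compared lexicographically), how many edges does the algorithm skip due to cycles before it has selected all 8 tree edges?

Kruskal: consider edges lightest-first.
1 9 (3): add — endpoints in different components.
1 5 (4): add — endpoints in different components.
3 9 (5): add — endpoints in different components.
4 7 (5): add — endpoints in different components.
5 6 (5): add — endpoints in different components.
3 8 (6): add — endpoints in different components.
7 8 (8): add — endpoints in different components.
7 9 (10): skip — 7 and 9 already connected.
1 2 (11): add — endpoints in different components.
Edges rejected before the tree was complete: 1.

1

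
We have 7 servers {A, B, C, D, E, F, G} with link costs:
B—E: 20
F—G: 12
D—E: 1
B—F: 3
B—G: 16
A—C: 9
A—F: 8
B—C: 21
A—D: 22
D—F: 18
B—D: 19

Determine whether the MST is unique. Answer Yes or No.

Yes

Kruskal's algorithm — process edges by increasing weight (ties by edge label):
D—E (1): add — endpoints in different components.
B—F (3): add — endpoints in different components.
A—F (8): add — endpoints in different components.
A—C (9): add — endpoints in different components.
F—G (12): add — endpoints in different components.
B—G (16): skip — B and G already connected.
D—F (18): add — endpoints in different components.
Every non-tree edge has weight strictly greater than the heaviest edge on the tree path between its endpoints, so the MST is unique.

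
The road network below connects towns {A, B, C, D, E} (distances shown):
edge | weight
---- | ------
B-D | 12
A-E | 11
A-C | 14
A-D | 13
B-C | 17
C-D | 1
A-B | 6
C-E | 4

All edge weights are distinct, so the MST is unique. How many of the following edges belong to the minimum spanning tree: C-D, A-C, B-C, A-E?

2

Kruskal's algorithm — process edges by increasing weight (ties by edge label):
C-D (1): add. Components now {A} {B} {C,D} {E}
C-E (4): add. Components now {A} {B} {C,D,E}
A-B (6): add. Components now {A,B} {C,D,E}
A-E (11): add. Components now {A,B,C,D,E}
MST edge set: {C-D, C-E, A-B, A-E}.
Of the listed edges, {C-D, A-E} are in the MST → 2.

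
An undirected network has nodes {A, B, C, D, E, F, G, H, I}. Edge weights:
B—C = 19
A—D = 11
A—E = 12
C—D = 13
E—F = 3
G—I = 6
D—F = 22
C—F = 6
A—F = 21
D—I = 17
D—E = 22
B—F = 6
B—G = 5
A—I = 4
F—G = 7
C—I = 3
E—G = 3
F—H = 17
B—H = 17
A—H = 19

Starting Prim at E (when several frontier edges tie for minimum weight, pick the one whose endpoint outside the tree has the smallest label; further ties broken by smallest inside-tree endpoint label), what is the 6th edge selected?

A-I

Grow the tree from E using Prim:
Step 1: cheapest edge leaving the tree is E—F (3); add F.
Step 2: cheapest edge leaving the tree is E—G (3); add G.
Step 3: cheapest edge leaving the tree is B—G (5); add B.
Step 4: cheapest edge leaving the tree is C—F (6); add C.
Step 5: cheapest edge leaving the tree is C—I (3); add I.
Step 6: cheapest edge leaving the tree is A—I (4); add A.
Step 7: cheapest edge leaving the tree is A—D (11); add D.
Step 8: cheapest edge leaving the tree is B—H (17); add H.
The 6th edge added is A—I.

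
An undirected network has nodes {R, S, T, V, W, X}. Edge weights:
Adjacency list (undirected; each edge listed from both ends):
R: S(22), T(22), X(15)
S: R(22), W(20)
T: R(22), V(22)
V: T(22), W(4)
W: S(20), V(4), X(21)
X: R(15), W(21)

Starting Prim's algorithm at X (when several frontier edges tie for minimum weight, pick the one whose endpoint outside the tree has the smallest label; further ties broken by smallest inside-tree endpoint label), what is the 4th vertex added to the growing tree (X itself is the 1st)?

Prim, starting at X.
Step 1: frontier [R-X 15, W-X 21] → take R-X (15); add R.
Step 2: frontier [R-S 22, R-T 22, W-X 21] → take W-X (21); add W.
Step 3: frontier [R-S 22, R-T 22, V-W 4, S-W 20] → take V-W (4); add V.
Step 4: frontier [R-S 22, R-T 22, T-V 22, S-W 20] → take S-W (20); add S.
Step 5: frontier [R-T 22, T-V 22] → take R-T (22); add T.
Vertex order: X, R, W, V, S, T. The 4th vertex is V.

V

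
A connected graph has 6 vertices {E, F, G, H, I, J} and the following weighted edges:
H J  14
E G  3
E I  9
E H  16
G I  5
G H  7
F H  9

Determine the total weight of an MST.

38

Kruskal's algorithm — process edges by increasing weight (ties by edge label):
E G (3): add. Components now {E,G} {F} {H} {I} {J}
G I (5): add. Components now {E,G,I} {F} {H} {J}
G H (7): add. Components now {E,G,H,I} {F} {J}
E I (9): skip — E and I already connected.
F H (9): add. Components now {E,F,G,H,I} {J}
H J (14): add. Components now {E,F,G,H,I,J}
MST edges: E G, G I, G H, F H, H J; total weight 3+5+7+9+14 = 38.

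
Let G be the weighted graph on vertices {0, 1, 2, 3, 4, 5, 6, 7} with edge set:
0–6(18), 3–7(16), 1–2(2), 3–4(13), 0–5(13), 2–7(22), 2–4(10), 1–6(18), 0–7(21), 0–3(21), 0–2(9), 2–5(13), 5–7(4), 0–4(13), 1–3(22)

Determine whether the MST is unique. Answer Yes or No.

No

Kruskal: consider edges lightest-first.
1–2 (2): add — endpoints in different components.
5–7 (4): add — endpoints in different components.
0–2 (9): add — endpoints in different components.
2–4 (10): add — endpoints in different components.
0–4 (13): skip — 0 and 4 already connected.
0–5 (13): add — endpoints in different components.
2–5 (13): skip — 2 and 5 already connected.
3–4 (13): add — endpoints in different components.
3–7 (16): skip — 3 and 7 already connected.
0–6 (18): add — endpoints in different components.
Non-tree edge 2–5 has weight 13, equal to the heaviest edge on its tree cycle — swapping gives another MST of the same weight. Not unique.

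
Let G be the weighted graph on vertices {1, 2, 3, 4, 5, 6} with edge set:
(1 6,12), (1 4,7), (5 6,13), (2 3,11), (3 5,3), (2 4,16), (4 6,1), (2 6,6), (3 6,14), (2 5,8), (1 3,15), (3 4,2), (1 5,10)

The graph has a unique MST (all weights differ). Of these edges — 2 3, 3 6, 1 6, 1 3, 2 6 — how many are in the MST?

1

Kruskal's algorithm — process edges by increasing weight (ties by edge label):
4 6 (1): add. Components now {1} {2} {3} {4,6} {5}
3 4 (2): add. Components now {1} {2} {3,4,6} {5}
3 5 (3): add. Components now {1} {2} {3,4,5,6}
2 6 (6): add. Components now {1} {2,3,4,5,6}
1 4 (7): add. Components now {1,2,3,4,5,6}
MST edge set: {4 6, 3 4, 3 5, 2 6, 1 4}.
Of the listed edges, {2 6} are in the MST → 1.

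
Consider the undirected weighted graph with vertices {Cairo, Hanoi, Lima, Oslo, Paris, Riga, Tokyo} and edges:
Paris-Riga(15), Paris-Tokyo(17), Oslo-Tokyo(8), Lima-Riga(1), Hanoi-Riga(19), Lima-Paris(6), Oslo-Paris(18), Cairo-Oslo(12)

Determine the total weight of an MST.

63

Prim, starting at Riga.
Step 1: frontier [Lima-Riga 1, Paris-Riga 15, Hanoi-Riga 19] → take Lima-Riga (1); add Lima.
Step 2: frontier [Lima-Paris 6, Paris-Riga 15, Hanoi-Riga 19] → take Lima-Paris (6); add Paris.
Step 3: frontier [Paris-Tokyo 17, Oslo-Paris 18, Hanoi-Riga 19] → take Paris-Tokyo (17); add Tokyo.
Step 4: frontier [Oslo-Paris 18, Hanoi-Riga 19, Oslo-Tokyo 8] → take Oslo-Tokyo (8); add Oslo.
Step 5: frontier [Cairo-Oslo 12, Hanoi-Riga 19] → take Cairo-Oslo (12); add Cairo.
Step 6: frontier [Hanoi-Riga 19] → take Hanoi-Riga (19); add Hanoi.
MST edges: Lima-Riga, Lima-Paris, Paris-Tokyo, Oslo-Tokyo, Cairo-Oslo, Hanoi-Riga; total weight 1+6+17+8+12+19 = 63.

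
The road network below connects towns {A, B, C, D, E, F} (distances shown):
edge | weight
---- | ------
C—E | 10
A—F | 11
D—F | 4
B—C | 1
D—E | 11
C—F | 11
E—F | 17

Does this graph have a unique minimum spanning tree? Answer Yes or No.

Sort edges by weight, then run Kruskal:
B—C (1): add. Components now {A} {B,C} {D} {E} {F}
D—F (4): add. Components now {A} {B,C} {D,F} {E}
C—E (10): add. Components now {A} {B,C,E} {D,F}
A—F (11): add. Components now {A,D,F} {B,C,E}
C—F (11): add. Components now {A,B,C,D,E,F}
Non-tree edge D—E has weight 11, equal to the heaviest edge on its tree cycle — swapping gives another MST of the same weight. Not unique.

No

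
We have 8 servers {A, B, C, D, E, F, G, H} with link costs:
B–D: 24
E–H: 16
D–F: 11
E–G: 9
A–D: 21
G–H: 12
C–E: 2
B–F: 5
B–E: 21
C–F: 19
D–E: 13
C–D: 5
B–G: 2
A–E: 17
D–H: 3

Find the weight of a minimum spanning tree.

43

Kruskal's algorithm — process edges by increasing weight (ties by edge label):
B–G (2): add — endpoints in different components.
C–E (2): add — endpoints in different components.
D–H (3): add — endpoints in different components.
B–F (5): add — endpoints in different components.
C–D (5): add — endpoints in different components.
E–G (9): add — endpoints in different components.
D–F (11): skip — D and F already connected.
G–H (12): skip — G and H already connected.
D–E (13): skip — D and E already connected.
E–H (16): skip — E and H already connected.
A–E (17): add — endpoints in different components.
MST edges: B–G, C–E, D–H, B–F, C–D, E–G, A–E; total weight 2+2+3+5+5+9+17 = 43.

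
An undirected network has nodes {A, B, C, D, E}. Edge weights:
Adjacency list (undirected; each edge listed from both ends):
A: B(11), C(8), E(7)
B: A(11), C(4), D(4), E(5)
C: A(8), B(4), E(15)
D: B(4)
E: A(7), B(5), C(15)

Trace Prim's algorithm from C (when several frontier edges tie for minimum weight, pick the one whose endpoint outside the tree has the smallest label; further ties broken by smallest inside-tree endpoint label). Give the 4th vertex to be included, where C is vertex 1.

E

Prim, starting at C.
Step 1: frontier [B—C 4, A—C 8, C—E 15] → take B—C (4); add B.
Step 2: frontier [B—D 4, B—E 5, A—B 11, A—C 8, C—E 15] → take B—D (4); add D.
Step 3: frontier [B—E 5, A—B 11, A—C 8, C—E 15] → take B—E (5); add E.
Step 4: frontier [A—B 11, A—C 8, A—E 7] → take A—E (7); add A.
Vertex order: C, B, D, E, A. The 4th vertex is E.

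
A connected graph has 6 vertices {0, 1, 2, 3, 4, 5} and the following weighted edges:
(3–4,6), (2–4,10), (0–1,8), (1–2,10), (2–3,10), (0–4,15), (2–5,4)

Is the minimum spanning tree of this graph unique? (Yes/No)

No

Kruskal's algorithm — process edges by increasing weight (ties by edge label):
2–5 (4): add — endpoints in different components.
3–4 (6): add — endpoints in different components.
0–1 (8): add — endpoints in different components.
1–2 (10): add — endpoints in different components.
2–3 (10): add — endpoints in different components.
Non-tree edge 2–4 has weight 10, equal to the heaviest edge on its tree cycle — swapping gives another MST of the same weight. Not unique.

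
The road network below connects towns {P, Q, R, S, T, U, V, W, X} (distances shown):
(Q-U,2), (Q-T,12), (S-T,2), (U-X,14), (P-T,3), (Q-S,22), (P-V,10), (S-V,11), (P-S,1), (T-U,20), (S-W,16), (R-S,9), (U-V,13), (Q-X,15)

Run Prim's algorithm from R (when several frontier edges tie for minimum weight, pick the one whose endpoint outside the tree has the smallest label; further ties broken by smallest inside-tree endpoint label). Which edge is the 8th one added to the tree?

S-W

Prim's algorithm from R:
Step 1: cheapest edge leaving the tree is R-S (9); add S.
Step 2: cheapest edge leaving the tree is P-S (1); add P.
Step 3: cheapest edge leaving the tree is S-T (2); add T.
Step 4: cheapest edge leaving the tree is P-V (10); add V.
Step 5: cheapest edge leaving the tree is Q-T (12); add Q.
Step 6: cheapest edge leaving the tree is Q-U (2); add U.
Step 7: cheapest edge leaving the tree is U-X (14); add X.
Step 8: cheapest edge leaving the tree is S-W (16); add W.
The 8th edge added is S-W.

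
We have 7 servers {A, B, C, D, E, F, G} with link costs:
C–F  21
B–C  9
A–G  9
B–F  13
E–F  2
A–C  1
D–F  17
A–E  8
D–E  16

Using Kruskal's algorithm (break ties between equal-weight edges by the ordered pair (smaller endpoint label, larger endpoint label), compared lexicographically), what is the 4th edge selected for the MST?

Kruskal's algorithm — process edges by increasing weight (ties by edge label):
A–C (1): add. Components now {A,C} {B} {D} {E} {F} {G}
E–F (2): add. Components now {A,C} {B} {D} {E,F} {G}
A–E (8): add. Components now {A,C,E,F} {B} {D} {G}
A–G (9): add. Components now {A,C,E,F,G} {B} {D}
B–C (9): add. Components now {A,B,C,E,F,G} {D}
B–F (13): skip — B and F already connected.
D–E (16): add. Components now {A,B,C,D,E,F,G}
The 4th edge added is A–G.

A-G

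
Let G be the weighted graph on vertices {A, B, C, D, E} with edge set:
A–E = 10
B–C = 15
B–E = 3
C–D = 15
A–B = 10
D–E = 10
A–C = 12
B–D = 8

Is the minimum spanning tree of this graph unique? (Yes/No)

Kruskal: consider edges lightest-first.
B–E (3): add — endpoints in different components.
B–D (8): add — endpoints in different components.
A–B (10): add — endpoints in different components.
A–E (10): skip — A and E already connected.
D–E (10): skip — D and E already connected.
A–C (12): add — endpoints in different components.
Non-tree edge A–E has weight 10, equal to the heaviest edge on its tree cycle — swapping gives another MST of the same weight. Not unique.

No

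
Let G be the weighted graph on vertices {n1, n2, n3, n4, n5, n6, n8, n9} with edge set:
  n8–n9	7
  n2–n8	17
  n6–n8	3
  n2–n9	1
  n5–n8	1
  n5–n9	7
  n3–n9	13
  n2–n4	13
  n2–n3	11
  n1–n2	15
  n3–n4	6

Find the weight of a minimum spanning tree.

44

Prim, starting at n5.
Step 1: cheapest edge leaving the tree is n5–n8 (1); add n8.
Step 2: cheapest edge leaving the tree is n6–n8 (3); add n6.
Step 3: cheapest edge leaving the tree is n5–n9 (7); add n9.
Step 4: cheapest edge leaving the tree is n2–n9 (1); add n2.
Step 5: cheapest edge leaving the tree is n2–n3 (11); add n3.
Step 6: cheapest edge leaving the tree is n3–n4 (6); add n4.
Step 7: cheapest edge leaving the tree is n1–n2 (15); add n1.
MST edges: n5–n8, n6–n8, n5–n9, n2–n9, n2–n3, n3–n4, n1–n2; total weight 1+3+7+1+11+6+15 = 44.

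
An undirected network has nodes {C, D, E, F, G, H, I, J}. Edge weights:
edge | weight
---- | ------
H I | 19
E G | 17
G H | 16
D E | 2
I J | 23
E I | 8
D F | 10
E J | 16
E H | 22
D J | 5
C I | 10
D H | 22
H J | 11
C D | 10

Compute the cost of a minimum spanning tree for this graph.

Grow the tree from G using Prim:
Step 1: cheapest edge leaving the tree is G H (16); add H.
Step 2: cheapest edge leaving the tree is H J (11); add J.
Step 3: cheapest edge leaving the tree is D J (5); add D.
Step 4: cheapest edge leaving the tree is D E (2); add E.
Step 5: cheapest edge leaving the tree is E I (8); add I.
Step 6: cheapest edge leaving the tree is C D (10); add C.
Step 7: cheapest edge leaving the tree is D F (10); add F.
MST edges: G H, H J, D J, D E, E I, C D, D F; total weight 16+11+5+2+8+10+10 = 62.

62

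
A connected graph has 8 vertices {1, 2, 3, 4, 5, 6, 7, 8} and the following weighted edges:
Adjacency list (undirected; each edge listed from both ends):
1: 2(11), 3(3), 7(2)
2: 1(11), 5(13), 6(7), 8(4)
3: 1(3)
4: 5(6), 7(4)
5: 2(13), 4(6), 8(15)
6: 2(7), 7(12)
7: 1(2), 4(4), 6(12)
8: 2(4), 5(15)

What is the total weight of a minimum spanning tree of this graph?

37

Sort edges by weight, then run Kruskal:
1—7 (2): add — endpoints in different components.
1—3 (3): add — endpoints in different components.
2—8 (4): add — endpoints in different components.
4—7 (4): add — endpoints in different components.
4—5 (6): add — endpoints in different components.
2—6 (7): add — endpoints in different components.
1—2 (11): add — endpoints in different components.
MST edges: 1—7, 1—3, 2—8, 4—7, 4—5, 2—6, 1—2; total weight 2+3+4+4+6+7+11 = 37.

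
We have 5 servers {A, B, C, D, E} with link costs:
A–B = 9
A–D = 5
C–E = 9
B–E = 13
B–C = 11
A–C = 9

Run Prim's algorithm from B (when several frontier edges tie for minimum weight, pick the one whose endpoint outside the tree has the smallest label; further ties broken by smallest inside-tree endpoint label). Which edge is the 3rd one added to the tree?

Grow the tree from B using Prim:
Step 1: cheapest edge leaving the tree is A–B (9); add A.
Step 2: cheapest edge leaving the tree is A–D (5); add D.
Step 3: cheapest edge leaving the tree is A–C (9); add C.
Step 4: cheapest edge leaving the tree is C–E (9); add E.
The 3rd edge added is A–C.

A-C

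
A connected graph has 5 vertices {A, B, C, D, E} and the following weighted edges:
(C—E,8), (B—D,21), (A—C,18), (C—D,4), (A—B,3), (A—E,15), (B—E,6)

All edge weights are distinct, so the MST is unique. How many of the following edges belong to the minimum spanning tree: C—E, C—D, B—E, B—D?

3

Sort edges by weight, then run Kruskal:
A—B (3): add. Components now {A,B} {C} {D} {E}
C—D (4): add. Components now {A,B} {C,D} {E}
B—E (6): add. Components now {A,B,E} {C,D}
C—E (8): add. Components now {A,B,C,D,E}
MST edge set: {A—B, C—D, B—E, C—E}.
Of the listed edges, {C—E, C—D, B—E} are in the MST → 3.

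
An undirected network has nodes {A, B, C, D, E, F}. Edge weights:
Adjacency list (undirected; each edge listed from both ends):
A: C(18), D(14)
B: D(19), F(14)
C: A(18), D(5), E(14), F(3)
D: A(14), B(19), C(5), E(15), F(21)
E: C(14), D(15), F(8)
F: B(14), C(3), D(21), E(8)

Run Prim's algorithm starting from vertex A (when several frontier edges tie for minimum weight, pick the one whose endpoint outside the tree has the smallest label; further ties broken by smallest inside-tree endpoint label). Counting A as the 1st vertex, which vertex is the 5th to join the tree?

E

Grow the tree from A using Prim:
Step 1: frontier [A–D 14, A–C 18] → take A–D (14); add D.
Step 2: frontier [A–C 18, C–D 5, D–E 15, B–D 19, D–F 21] → take C–D (5); add C.
Step 3: frontier [C–F 3, C–E 14, D–E 15, B–D 19, D–F 21] → take C–F (3); add F.
Step 4: frontier [C–E 14, D–E 15, B–D 19, E–F 8, B–F 14] → take E–F (8); add E.
Step 5: frontier [B–D 19, B–F 14] → take B–F (14); add B.
Vertex order: A, D, C, F, E, B. The 5th vertex is E.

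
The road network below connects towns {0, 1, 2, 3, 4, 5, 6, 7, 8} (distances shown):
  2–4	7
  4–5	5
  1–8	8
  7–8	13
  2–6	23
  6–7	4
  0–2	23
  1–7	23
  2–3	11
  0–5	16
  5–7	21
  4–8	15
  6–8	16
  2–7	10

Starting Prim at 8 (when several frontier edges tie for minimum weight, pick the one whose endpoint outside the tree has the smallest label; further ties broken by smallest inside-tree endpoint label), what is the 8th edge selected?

Prim's algorithm from 8:
Step 1: cheapest edge leaving the tree is 1–8 (8); add 1.
Step 2: cheapest edge leaving the tree is 7–8 (13); add 7.
Step 3: cheapest edge leaving the tree is 6–7 (4); add 6.
Step 4: cheapest edge leaving the tree is 2–7 (10); add 2.
Step 5: cheapest edge leaving the tree is 2–4 (7); add 4.
Step 6: cheapest edge leaving the tree is 4–5 (5); add 5.
Step 7: cheapest edge leaving the tree is 2–3 (11); add 3.
Step 8: cheapest edge leaving the tree is 0–5 (16); add 0.
The 8th edge added is 0–5.

0-5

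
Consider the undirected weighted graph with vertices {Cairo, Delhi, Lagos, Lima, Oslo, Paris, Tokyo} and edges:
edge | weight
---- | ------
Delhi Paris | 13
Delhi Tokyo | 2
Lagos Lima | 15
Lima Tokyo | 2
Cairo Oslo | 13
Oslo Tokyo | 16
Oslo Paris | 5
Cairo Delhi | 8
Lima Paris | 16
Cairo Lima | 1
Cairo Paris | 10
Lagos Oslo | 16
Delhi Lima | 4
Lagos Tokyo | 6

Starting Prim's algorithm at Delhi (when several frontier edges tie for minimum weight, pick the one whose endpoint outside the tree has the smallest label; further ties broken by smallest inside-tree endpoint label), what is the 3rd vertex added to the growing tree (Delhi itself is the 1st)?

Prim's algorithm from Delhi:
Step 1: cheapest edge leaving the tree is Delhi Tokyo (2); add Tokyo.
Step 2: cheapest edge leaving the tree is Lima Tokyo (2); add Lima.
Step 3: cheapest edge leaving the tree is Cairo Lima (1); add Cairo.
Step 4: cheapest edge leaving the tree is Lagos Tokyo (6); add Lagos.
Step 5: cheapest edge leaving the tree is Cairo Paris (10); add Paris.
Step 6: cheapest edge leaving the tree is Oslo Paris (5); add Oslo.
Vertex order: Delhi, Tokyo, Lima, Cairo, Lagos, Paris, Oslo. The 3rd vertex is Lima.

Lima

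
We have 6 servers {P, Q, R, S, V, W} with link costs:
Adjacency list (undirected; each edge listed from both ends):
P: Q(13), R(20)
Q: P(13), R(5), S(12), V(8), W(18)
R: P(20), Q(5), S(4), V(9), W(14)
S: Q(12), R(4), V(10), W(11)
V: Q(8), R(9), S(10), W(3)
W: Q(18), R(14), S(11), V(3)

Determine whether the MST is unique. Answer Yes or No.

Yes

Kruskal's algorithm — process edges by increasing weight (ties by edge label):
V—W (3): add — endpoints in different components.
R—S (4): add — endpoints in different components.
Q—R (5): add — endpoints in different components.
Q—V (8): add — endpoints in different components.
R—V (9): skip — V and R already connected.
S—V (10): skip — S and V already connected.
S—W (11): skip — W and S already connected.
Q—S (12): skip — Q and S already connected.
P—Q (13): add — endpoints in different components.
Every non-tree edge has weight strictly greater than the heaviest edge on the tree path between its endpoints, so the MST is unique.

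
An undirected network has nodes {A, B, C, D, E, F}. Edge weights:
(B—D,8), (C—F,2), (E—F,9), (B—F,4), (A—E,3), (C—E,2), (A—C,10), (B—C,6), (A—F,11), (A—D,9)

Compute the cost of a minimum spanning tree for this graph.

Prim's algorithm from F:
Step 1: cheapest edge leaving the tree is C—F (2); add C.
Step 2: cheapest edge leaving the tree is C—E (2); add E.
Step 3: cheapest edge leaving the tree is A—E (3); add A.
Step 4: cheapest edge leaving the tree is B—F (4); add B.
Step 5: cheapest edge leaving the tree is B—D (8); add D.
MST edges: C—F, C—E, A—E, B—F, B—D; total weight 2+2+3+4+8 = 19.

19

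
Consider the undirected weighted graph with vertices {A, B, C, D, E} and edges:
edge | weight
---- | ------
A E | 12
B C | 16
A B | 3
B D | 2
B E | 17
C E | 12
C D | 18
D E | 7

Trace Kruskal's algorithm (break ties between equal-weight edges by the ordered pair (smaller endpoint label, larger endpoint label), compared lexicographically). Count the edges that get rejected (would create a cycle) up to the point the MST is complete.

Sort edges by weight, then run Kruskal:
B D (2): add. Components now {A} {B,D} {C} {E}
A B (3): add. Components now {A,B,D} {C} {E}
D E (7): add. Components now {A,B,D,E} {C}
A E (12): skip — A and E already connected.
C E (12): add. Components now {A,B,C,D,E}
Edges rejected before the tree was complete: 1.

1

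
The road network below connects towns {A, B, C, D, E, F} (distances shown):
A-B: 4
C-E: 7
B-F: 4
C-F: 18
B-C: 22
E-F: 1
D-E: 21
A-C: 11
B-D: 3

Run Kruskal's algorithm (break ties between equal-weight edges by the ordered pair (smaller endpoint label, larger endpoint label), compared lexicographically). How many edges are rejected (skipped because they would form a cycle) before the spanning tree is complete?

0

Kruskal's algorithm — process edges by increasing weight (ties by edge label):
E-F (1): add — endpoints in different components.
B-D (3): add — endpoints in different components.
A-B (4): add — endpoints in different components.
B-F (4): add — endpoints in different components.
C-E (7): add — endpoints in different components.
Edges rejected before the tree was complete: 0.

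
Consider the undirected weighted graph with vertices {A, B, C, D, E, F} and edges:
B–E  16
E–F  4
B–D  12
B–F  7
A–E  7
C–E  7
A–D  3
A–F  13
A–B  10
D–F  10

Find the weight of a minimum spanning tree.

28

Kruskal: consider edges lightest-first.
A–D (3): add — endpoints in different components.
E–F (4): add — endpoints in different components.
A–E (7): add — endpoints in different components.
B–F (7): add — endpoints in different components.
C–E (7): add — endpoints in different components.
MST edges: A–D, E–F, A–E, B–F, C–E; total weight 3+4+7+7+7 = 28.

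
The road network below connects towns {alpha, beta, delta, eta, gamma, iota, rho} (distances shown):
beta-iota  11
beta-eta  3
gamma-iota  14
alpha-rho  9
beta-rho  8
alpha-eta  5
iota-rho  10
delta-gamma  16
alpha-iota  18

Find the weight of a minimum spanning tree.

56

Kruskal: consider edges lightest-first.
beta-eta (3): add — endpoints in different components.
alpha-eta (5): add — endpoints in different components.
beta-rho (8): add — endpoints in different components.
alpha-rho (9): skip — rho and alpha already connected.
iota-rho (10): add — endpoints in different components.
beta-iota (11): skip — beta and iota already connected.
gamma-iota (14): add — endpoints in different components.
delta-gamma (16): add — endpoints in different components.
MST edges: beta-eta, alpha-eta, beta-rho, iota-rho, gamma-iota, delta-gamma; total weight 3+5+8+10+14+16 = 56.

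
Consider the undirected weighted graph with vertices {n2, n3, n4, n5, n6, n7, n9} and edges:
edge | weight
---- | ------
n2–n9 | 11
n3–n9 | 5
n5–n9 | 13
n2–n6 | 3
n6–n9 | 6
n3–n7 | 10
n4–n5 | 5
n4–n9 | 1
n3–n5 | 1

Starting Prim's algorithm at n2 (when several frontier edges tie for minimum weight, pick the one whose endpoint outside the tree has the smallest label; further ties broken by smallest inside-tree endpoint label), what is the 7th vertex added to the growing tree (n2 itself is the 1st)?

Prim, starting at n2.
Step 1: frontier [n2–n6 3, n2–n9 11] → take n2–n6 (3); add n6.
Step 2: frontier [n2–n9 11, n6–n9 6] → take n6–n9 (6); add n9.
Step 3: frontier [n4–n9 1, n3–n9 5, n5–n9 13] → take n4–n9 (1); add n4.
Step 4: frontier [n4–n5 5, n3–n9 5, n5–n9 13] → take n3–n9 (5); add n3.
Step 5: frontier [n3–n5 1, n3–n7 10, n4–n5 5, n5–n9 13] → take n3–n5 (1); add n5.
Step 6: frontier [n3–n7 10] → take n3–n7 (10); add n7.
Vertex order: n2, n6, n9, n4, n3, n5, n7. The 7th vertex is n7.

n7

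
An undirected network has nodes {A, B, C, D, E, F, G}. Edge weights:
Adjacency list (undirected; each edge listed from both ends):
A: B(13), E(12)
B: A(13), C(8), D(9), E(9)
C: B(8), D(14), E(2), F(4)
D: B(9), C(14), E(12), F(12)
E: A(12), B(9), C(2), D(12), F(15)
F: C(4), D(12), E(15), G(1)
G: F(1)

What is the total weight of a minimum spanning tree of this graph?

36

Prim, starting at B.
Step 1: frontier [B—C 8, B—D 9, B—E 9, A—B 13] → take B—C (8); add C.
Step 2: frontier [B—D 9, B—E 9, A—B 13, C—E 2, C—F 4, C—D 14] → take C—E (2); add E.
Step 3: frontier [B—D 9, A—B 13, C—F 4, C—D 14, A—E 12, D—E 12, E—F 15] → take C—F (4); add F.
Step 4: frontier [B—D 9, A—B 13, C—D 14, A—E 12, D—E 12, F—G 1, D—F 12] → take F—G (1); add G.
Step 5: frontier [B—D 9, A—B 13, C—D 14, A—E 12, D—E 12, D—F 12] → take B—D (9); add D.
Step 6: frontier [A—B 13, A—E 12] → take A—E (12); add A.
MST edges: B—C, C—E, C—F, F—G, B—D, A—E; total weight 8+2+4+1+9+12 = 36.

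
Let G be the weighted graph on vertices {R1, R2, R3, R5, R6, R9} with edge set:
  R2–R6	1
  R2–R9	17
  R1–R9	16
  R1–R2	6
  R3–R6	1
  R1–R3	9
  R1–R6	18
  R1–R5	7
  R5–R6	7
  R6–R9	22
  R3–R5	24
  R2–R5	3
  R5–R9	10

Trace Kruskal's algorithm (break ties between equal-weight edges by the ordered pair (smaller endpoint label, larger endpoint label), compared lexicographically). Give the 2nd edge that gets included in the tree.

Sort edges by weight, then run Kruskal:
R2–R6 (1): add — endpoints in different components.
R3–R6 (1): add — endpoints in different components.
R2–R5 (3): add — endpoints in different components.
R1–R2 (6): add — endpoints in different components.
R1–R5 (7): skip — R1 and R5 already connected.
R5–R6 (7): skip — R6 and R5 already connected.
R1–R3 (9): skip — R1 and R3 already connected.
R5–R9 (10): add — endpoints in different components.
The 2nd edge added is R3–R6.

R3-R6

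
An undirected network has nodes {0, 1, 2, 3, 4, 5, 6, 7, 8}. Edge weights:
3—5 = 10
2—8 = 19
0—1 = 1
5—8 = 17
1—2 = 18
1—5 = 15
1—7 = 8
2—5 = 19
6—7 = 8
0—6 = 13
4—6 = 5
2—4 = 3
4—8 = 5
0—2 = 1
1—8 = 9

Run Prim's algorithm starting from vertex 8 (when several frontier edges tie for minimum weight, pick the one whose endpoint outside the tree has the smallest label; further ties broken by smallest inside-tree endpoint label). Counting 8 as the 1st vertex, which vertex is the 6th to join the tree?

Prim, starting at 8.
Step 1: cheapest edge leaving the tree is 4—8 (5); add 4.
Step 2: cheapest edge leaving the tree is 2—4 (3); add 2.
Step 3: cheapest edge leaving the tree is 0—2 (1); add 0.
Step 4: cheapest edge leaving the tree is 0—1 (1); add 1.
Step 5: cheapest edge leaving the tree is 4—6 (5); add 6.
Step 6: cheapest edge leaving the tree is 1—7 (8); add 7.
Step 7: cheapest edge leaving the tree is 1—5 (15); add 5.
Step 8: cheapest edge leaving the tree is 3—5 (10); add 3.
Vertex order: 8, 4, 2, 0, 1, 6, 7, 5, 3. The 6th vertex is 6.

6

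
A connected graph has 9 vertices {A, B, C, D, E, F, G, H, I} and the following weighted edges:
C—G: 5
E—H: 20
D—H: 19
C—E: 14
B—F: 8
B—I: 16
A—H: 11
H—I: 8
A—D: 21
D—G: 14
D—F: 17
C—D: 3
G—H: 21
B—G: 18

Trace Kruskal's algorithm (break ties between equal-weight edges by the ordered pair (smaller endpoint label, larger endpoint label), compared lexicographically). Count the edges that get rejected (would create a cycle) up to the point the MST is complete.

1

Sort edges by weight, then run Kruskal:
C—D (3): add — endpoints in different components.
C—G (5): add — endpoints in different components.
B—F (8): add — endpoints in different components.
H—I (8): add — endpoints in different components.
A—H (11): add — endpoints in different components.
C—E (14): add — endpoints in different components.
D—G (14): skip — D and G already connected.
B—I (16): add — endpoints in different components.
D—F (17): add — endpoints in different components.
Edges rejected before the tree was complete: 1.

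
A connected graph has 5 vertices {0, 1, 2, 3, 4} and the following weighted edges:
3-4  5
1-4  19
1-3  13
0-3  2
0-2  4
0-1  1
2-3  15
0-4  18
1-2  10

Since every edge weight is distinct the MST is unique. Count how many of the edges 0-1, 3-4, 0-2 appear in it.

Kruskal: consider edges lightest-first.
0-1 (1): add. Components now {0,1} {2} {3} {4}
0-3 (2): add. Components now {0,1,3} {2} {4}
0-2 (4): add. Components now {0,1,2,3} {4}
3-4 (5): add. Components now {0,1,2,3,4}
MST edge set: {0-1, 0-3, 0-2, 3-4}.
Of the listed edges, {0-1, 3-4, 0-2} are in the MST → 3.

3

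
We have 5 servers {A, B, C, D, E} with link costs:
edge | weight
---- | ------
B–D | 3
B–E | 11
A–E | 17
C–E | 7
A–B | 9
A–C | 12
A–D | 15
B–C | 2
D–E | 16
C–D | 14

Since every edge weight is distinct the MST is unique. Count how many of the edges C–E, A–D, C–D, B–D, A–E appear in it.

2

Kruskal's algorithm — process edges by increasing weight (ties by edge label):
B–C (2): add — endpoints in different components.
B–D (3): add — endpoints in different components.
C–E (7): add — endpoints in different components.
A–B (9): add — endpoints in different components.
MST edge set: {B–C, B–D, C–E, A–B}.
Of the listed edges, {C–E, B–D} are in the MST → 2.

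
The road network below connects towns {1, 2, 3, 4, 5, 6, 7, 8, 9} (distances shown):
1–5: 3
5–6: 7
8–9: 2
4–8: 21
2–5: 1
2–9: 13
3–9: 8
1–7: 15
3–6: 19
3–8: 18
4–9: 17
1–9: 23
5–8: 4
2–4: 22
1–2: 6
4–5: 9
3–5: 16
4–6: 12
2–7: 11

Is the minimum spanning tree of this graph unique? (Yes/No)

Kruskal: consider edges lightest-first.
2–5 (1): add — endpoints in different components.
8–9 (2): add — endpoints in different components.
1–5 (3): add — endpoints in different components.
5–8 (4): add — endpoints in different components.
1–2 (6): skip — 1 and 2 already connected.
5–6 (7): add — endpoints in different components.
3–9 (8): add — endpoints in different components.
4–5 (9): add — endpoints in different components.
2–7 (11): add — endpoints in different components.
Every non-tree edge has weight strictly greater than the heaviest edge on the tree path between its endpoints, so the MST is unique.

Yes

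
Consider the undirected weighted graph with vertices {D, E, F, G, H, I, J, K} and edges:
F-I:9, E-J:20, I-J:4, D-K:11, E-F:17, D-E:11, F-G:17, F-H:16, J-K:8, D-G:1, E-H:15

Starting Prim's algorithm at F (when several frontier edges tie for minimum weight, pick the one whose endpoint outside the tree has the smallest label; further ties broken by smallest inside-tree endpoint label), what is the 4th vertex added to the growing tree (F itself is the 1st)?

Prim, starting at F.
Step 1: cheapest edge leaving the tree is F-I (9); add I.
Step 2: cheapest edge leaving the tree is I-J (4); add J.
Step 3: cheapest edge leaving the tree is J-K (8); add K.
Step 4: cheapest edge leaving the tree is D-K (11); add D.
Step 5: cheapest edge leaving the tree is D-G (1); add G.
Step 6: cheapest edge leaving the tree is D-E (11); add E.
Step 7: cheapest edge leaving the tree is E-H (15); add H.
Vertex order: F, I, J, K, D, G, E, H. The 4th vertex is K.

K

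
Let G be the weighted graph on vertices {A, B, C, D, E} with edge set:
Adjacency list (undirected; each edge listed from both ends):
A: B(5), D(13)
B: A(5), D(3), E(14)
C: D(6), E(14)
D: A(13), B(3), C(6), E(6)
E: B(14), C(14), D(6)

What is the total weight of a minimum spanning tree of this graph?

20

Prim's algorithm from A:
Step 1: frontier [A B 5, A D 13] → take A B (5); add B.
Step 2: frontier [A D 13, B D 3, B E 14] → take B D (3); add D.
Step 3: frontier [B E 14, C D 6, D E 6] → take C D (6); add C.
Step 4: frontier [B E 14, C E 14, D E 6] → take D E (6); add E.
MST edges: A B, B D, C D, D E; total weight 5+3+6+6 = 20.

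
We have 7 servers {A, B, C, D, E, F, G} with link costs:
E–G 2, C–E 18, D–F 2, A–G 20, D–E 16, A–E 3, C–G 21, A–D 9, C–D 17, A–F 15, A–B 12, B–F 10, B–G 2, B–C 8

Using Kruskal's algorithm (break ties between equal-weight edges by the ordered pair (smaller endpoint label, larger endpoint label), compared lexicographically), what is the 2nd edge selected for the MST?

D-F

Kruskal's algorithm — process edges by increasing weight (ties by edge label):
B–G (2): add. Components now {A} {B,G} {C} {D} {E} {F}
D–F (2): add. Components now {A} {B,G} {C} {D,F} {E}
E–G (2): add. Components now {A} {B,E,G} {C} {D,F}
A–E (3): add. Components now {A,B,E,G} {C} {D,F}
B–C (8): add. Components now {A,B,C,E,G} {D,F}
A–D (9): add. Components now {A,B,C,D,E,F,G}
The 2nd edge added is D–F.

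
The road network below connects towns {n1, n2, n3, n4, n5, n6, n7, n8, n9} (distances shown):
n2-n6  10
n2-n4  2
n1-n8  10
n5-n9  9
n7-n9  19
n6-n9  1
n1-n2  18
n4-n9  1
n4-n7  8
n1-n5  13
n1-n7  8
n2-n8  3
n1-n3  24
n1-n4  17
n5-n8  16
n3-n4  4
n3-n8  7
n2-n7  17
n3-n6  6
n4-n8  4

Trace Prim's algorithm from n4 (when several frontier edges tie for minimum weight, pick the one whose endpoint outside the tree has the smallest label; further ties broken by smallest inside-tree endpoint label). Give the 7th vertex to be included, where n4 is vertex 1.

n7

Prim's algorithm from n4:
Step 1: cheapest edge leaving the tree is n4-n9 (1); add n9.
Step 2: cheapest edge leaving the tree is n6-n9 (1); add n6.
Step 3: cheapest edge leaving the tree is n2-n4 (2); add n2.
Step 4: cheapest edge leaving the tree is n2-n8 (3); add n8.
Step 5: cheapest edge leaving the tree is n3-n4 (4); add n3.
Step 6: cheapest edge leaving the tree is n4-n7 (8); add n7.
Step 7: cheapest edge leaving the tree is n1-n7 (8); add n1.
Step 8: cheapest edge leaving the tree is n5-n9 (9); add n5.
Vertex order: n4, n9, n6, n2, n8, n3, n7, n1, n5. The 7th vertex is n7.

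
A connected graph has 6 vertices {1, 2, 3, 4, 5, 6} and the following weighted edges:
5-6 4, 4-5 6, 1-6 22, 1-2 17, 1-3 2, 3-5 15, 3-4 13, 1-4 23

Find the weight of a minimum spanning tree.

Grow the tree from 4 using Prim:
Step 1: frontier [4-5 6, 3-4 13, 1-4 23] → take 4-5 (6); add 5.
Step 2: frontier [3-4 13, 1-4 23, 5-6 4, 3-5 15] → take 5-6 (4); add 6.
Step 3: frontier [3-4 13, 1-4 23, 3-5 15, 1-6 22] → take 3-4 (13); add 3.
Step 4: frontier [1-3 2, 1-4 23, 1-6 22] → take 1-3 (2); add 1.
Step 5: frontier [1-2 17] → take 1-2 (17); add 2.
MST edges: 4-5, 5-6, 3-4, 1-3, 1-2; total weight 6+4+13+2+17 = 42.

42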